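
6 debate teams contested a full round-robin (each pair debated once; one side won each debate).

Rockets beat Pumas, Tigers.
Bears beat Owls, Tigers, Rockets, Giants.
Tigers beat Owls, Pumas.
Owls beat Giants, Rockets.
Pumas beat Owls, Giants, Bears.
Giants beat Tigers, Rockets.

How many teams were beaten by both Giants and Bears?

Giants beat: Tigers, Rockets.
Bears beat: Owls, Tigers, Rockets, Giants.
Both beat: Tigers, Rockets — 2.

2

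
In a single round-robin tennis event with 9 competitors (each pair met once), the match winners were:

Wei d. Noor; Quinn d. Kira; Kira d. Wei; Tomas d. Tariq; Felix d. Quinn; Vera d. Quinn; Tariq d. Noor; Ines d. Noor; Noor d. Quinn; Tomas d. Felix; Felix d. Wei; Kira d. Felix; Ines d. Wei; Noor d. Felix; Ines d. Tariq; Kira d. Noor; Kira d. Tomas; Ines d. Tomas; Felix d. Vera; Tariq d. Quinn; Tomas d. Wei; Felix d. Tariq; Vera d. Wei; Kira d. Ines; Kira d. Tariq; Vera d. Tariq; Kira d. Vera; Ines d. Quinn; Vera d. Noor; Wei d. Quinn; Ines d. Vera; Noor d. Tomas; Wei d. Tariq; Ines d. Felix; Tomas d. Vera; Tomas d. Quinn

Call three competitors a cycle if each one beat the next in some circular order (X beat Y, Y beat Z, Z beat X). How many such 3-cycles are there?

13

Win totals: Tomas 5, Felix 4, Noor 3, Ines 7, Tariq 2, Vera 4, Quinn 1, Kira 7, Wei 3.
A competitor with w wins dominates both others in C(w,2) triples; summing gives 10 + 6 + 3 + 21 + 1 + 6 + 0 + 21 + 3 = 71 transitive triples.
Total triples C(9,3) = 84, so cyclic triples = 84 − 71 = 13.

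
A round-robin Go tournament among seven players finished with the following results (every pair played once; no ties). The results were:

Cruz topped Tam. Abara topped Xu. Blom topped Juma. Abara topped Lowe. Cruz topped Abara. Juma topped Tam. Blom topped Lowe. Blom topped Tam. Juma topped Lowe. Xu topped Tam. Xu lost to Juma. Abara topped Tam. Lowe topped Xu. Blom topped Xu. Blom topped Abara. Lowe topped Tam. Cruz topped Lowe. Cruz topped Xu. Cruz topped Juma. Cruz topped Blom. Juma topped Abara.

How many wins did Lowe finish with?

Lowe's results: beat Tam, Xu; lost to Abara, Cruz, Blom, Juma.
That is 2 wins.

2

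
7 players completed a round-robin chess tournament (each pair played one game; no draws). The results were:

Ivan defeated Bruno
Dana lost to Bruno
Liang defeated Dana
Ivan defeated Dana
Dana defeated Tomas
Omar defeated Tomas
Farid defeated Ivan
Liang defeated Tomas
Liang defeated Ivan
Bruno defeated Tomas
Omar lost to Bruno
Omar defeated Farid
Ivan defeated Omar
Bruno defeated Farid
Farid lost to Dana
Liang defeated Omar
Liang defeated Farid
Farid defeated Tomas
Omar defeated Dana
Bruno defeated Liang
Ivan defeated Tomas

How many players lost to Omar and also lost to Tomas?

Omar beat: Farid, Dana, Tomas.
Tomas beat: no one.
No one was beaten by both.

0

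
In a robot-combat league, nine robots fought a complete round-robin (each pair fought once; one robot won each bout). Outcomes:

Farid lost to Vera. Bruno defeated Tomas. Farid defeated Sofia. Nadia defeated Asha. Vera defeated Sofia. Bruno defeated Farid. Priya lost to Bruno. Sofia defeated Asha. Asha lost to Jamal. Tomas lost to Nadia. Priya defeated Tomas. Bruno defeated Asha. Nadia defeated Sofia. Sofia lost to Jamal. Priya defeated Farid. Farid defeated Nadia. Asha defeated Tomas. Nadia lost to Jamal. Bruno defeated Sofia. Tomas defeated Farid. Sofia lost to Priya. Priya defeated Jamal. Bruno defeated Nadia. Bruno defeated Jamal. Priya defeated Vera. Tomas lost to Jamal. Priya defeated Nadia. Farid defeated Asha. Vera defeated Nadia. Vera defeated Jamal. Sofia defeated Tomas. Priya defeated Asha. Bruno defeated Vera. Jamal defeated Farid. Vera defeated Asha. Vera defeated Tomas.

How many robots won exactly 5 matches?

Win totals: Jamal 5, Asha 1, Farid 3, Sofia 2, Tomas 1, Bruno 8, Vera 6, Nadia 3, Priya 7.
Exactly 5: Jamal — 1 robot.

1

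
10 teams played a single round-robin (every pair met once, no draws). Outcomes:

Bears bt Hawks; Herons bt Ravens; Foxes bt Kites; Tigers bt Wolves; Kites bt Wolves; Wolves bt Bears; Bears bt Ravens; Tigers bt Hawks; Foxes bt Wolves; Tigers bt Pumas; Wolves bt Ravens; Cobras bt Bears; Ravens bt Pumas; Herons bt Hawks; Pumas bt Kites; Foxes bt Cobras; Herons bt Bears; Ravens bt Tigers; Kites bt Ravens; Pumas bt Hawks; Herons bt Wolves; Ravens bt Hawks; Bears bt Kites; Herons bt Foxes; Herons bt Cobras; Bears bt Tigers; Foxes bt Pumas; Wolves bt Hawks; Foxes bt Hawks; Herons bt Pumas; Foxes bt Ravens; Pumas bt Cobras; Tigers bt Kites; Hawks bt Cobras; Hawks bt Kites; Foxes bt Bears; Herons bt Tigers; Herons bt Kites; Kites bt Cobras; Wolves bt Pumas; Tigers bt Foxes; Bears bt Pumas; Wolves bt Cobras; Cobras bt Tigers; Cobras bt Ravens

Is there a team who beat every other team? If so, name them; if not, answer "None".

Herons

Herons has 9 wins out of 9 opponents — a perfect record.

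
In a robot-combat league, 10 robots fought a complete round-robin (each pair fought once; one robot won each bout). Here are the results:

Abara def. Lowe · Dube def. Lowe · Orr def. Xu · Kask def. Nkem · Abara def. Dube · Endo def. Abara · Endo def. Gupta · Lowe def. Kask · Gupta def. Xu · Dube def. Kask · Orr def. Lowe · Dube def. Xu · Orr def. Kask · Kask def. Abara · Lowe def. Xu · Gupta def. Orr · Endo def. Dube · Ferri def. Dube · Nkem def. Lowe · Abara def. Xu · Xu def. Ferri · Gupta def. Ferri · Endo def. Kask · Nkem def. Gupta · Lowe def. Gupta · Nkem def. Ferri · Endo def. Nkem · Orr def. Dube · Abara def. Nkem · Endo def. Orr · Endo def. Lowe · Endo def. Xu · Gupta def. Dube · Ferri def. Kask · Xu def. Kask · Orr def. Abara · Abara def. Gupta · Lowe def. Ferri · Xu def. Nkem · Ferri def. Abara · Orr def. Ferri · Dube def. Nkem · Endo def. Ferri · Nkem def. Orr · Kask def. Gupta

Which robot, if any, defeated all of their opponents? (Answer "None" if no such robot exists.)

Endo has 9 wins out of 9 opponents — a perfect record.

Endo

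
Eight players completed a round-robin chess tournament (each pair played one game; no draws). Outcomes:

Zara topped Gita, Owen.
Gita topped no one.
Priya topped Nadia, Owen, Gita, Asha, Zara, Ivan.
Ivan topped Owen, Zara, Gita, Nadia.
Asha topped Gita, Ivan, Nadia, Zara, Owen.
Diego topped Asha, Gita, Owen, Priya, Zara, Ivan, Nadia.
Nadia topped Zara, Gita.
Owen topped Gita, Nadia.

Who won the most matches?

Win totals: Nadia 2, Diego 7, Gita 0, Priya 6, Asha 5, Owen 2, Ivan 4, Zara 2.
Diego leads with 7 wins (next highest: 6).

Diego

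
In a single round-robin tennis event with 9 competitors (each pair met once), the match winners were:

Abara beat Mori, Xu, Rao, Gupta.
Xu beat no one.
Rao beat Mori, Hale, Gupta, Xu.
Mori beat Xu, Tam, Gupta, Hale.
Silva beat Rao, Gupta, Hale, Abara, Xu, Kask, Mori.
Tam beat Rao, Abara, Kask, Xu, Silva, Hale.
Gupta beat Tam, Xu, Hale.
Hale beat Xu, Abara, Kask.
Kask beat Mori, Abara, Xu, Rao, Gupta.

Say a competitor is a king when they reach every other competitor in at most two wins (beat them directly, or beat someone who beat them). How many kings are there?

3

Tam reaches everyone (king).
Kask cannot reach Silva in two steps.
Gupta cannot reach Mori in two steps.
Silva reaches everyone (king).
Hale cannot reach Tam, Silva in two steps.
Xu cannot reach Tam, Kask, Gupta, Silva, Hale, Mori, Rao, Abara in two steps.
Mori reaches everyone (king).
Rao cannot reach Silva in two steps.
Abara cannot reach Kask, Silva in two steps.
Kings: Tam, Silva, Mori — 3.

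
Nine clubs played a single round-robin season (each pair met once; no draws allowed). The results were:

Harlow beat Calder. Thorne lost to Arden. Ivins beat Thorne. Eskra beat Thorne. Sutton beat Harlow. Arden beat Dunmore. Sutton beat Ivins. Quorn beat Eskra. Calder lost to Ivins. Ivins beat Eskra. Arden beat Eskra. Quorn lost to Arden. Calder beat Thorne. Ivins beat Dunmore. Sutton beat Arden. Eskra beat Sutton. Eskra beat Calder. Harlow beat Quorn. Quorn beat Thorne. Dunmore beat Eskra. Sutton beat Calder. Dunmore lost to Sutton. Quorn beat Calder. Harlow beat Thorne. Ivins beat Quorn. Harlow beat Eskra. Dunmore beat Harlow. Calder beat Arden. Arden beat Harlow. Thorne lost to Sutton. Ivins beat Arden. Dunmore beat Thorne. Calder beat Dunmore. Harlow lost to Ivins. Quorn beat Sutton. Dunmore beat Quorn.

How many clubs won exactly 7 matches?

1

Win totals: Quorn 4, Arden 5, Dunmore 4, Eskra 3, Calder 3, Ivins 7, Thorne 0, Harlow 4, Sutton 6.
Exactly 7: Ivins — 1 club.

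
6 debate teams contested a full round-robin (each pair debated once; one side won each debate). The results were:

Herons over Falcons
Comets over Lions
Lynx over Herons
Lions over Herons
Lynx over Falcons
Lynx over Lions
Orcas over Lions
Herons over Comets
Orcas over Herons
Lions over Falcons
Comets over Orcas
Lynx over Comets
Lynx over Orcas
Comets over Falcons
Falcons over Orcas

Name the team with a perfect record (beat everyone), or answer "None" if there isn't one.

Lynx

Lynx has 5 wins out of 5 opponents — a perfect record.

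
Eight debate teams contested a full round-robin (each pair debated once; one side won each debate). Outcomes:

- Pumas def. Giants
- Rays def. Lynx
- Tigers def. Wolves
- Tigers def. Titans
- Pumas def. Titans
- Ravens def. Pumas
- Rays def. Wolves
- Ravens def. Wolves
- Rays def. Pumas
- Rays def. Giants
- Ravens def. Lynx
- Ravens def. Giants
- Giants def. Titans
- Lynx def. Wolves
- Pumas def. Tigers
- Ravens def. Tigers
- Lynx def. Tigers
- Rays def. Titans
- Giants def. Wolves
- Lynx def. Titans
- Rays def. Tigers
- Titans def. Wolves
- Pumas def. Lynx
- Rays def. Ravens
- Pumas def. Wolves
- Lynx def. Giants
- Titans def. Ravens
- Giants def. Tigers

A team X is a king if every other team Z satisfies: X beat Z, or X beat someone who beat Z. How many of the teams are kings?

Tigers cannot reach Pumas, Rays, Lynx, Giants in two steps.
Pumas cannot reach Rays in two steps.
Wolves cannot reach Tigers, Pumas, Rays, Lynx, Titans, Ravens, Giants in two steps.
Rays reaches everyone (king).
Lynx cannot reach Pumas, Rays in two steps.
Titans cannot reach Rays in two steps.
Ravens cannot reach Rays in two steps.
Giants cannot reach Pumas, Rays, Lynx in two steps.
Kings: Rays — 1.

1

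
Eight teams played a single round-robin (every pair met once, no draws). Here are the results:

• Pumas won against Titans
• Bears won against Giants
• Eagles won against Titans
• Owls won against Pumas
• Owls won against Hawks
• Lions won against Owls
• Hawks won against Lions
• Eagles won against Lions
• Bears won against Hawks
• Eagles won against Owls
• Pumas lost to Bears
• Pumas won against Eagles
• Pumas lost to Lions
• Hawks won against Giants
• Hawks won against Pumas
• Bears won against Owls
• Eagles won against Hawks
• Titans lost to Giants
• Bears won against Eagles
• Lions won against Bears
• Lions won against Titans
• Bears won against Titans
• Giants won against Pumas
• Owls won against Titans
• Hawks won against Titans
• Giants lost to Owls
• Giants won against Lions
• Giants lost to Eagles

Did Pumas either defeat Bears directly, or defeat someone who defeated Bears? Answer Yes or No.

No

Pumas did not beat Bears directly.
Pumas beat Titans, Eagles, but each of them lost to Bears. No two-step path.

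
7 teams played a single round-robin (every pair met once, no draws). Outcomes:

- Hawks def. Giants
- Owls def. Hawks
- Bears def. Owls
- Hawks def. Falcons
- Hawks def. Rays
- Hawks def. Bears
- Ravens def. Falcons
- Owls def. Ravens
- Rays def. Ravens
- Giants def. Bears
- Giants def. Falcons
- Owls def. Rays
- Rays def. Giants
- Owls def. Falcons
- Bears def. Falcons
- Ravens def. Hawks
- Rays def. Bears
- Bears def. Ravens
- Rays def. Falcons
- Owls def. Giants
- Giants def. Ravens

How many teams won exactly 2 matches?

1

Win totals: Rays 4, Hawks 4, Owls 5, Falcons 0, Ravens 2, Giants 3, Bears 3.
Exactly 2: Ravens — 1 team.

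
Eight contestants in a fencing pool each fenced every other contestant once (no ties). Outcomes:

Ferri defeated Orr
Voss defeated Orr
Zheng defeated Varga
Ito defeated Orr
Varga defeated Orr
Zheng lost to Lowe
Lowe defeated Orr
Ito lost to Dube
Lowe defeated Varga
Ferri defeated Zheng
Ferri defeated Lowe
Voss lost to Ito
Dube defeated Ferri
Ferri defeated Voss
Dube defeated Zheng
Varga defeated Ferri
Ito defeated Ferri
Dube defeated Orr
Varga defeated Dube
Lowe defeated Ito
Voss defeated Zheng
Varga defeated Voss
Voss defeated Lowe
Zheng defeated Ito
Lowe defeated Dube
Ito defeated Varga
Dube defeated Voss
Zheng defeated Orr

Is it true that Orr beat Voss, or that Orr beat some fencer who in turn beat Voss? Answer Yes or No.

No

Orr did not beat Voss directly.
Orr beat no one, so there is no intermediate fencer.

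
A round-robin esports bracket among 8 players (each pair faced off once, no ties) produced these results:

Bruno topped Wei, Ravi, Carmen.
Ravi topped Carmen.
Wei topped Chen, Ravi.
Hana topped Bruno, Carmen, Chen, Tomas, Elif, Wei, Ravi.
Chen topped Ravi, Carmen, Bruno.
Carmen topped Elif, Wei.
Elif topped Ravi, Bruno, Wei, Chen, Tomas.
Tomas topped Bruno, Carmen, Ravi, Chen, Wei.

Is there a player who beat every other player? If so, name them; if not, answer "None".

Hana

Hana has 7 wins out of 7 opponents — a perfect record.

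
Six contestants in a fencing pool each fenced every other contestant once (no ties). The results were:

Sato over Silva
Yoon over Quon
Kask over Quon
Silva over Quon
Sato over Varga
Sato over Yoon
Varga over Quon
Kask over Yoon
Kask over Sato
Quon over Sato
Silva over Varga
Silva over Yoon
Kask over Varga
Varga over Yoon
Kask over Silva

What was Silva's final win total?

Silva's results: beat Varga, Yoon, Quon; lost to Sato, Kask.
That is 3 wins.

3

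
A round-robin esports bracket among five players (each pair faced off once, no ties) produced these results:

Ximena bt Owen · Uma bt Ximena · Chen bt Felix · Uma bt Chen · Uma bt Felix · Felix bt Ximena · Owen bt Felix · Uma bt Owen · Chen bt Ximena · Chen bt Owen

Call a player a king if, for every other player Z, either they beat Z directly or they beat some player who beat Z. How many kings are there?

1

Owen cannot reach Chen, Uma in two steps.
Chen cannot reach Uma in two steps.
Uma reaches everyone (king).
Ximena cannot reach Chen, Uma in two steps.
Felix cannot reach Chen, Uma in two steps.
Kings: Uma — 1.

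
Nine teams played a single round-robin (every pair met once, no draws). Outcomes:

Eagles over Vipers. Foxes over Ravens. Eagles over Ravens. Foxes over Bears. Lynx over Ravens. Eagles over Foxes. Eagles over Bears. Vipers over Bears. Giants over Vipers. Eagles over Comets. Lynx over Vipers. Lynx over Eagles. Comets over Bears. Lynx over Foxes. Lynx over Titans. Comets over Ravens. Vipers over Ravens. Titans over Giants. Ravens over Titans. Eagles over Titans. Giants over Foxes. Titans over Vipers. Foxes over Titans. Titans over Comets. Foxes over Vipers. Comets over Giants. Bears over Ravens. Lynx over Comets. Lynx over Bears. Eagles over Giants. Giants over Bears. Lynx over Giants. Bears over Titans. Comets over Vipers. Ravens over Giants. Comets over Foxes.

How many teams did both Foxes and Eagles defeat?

4

Foxes beat: Bears, Titans, Ravens, Vipers.
Eagles beat: Bears, Foxes, Titans, Giants, Ravens, Comets, Vipers.
Both beat: Bears, Titans, Ravens, Vipers — 4.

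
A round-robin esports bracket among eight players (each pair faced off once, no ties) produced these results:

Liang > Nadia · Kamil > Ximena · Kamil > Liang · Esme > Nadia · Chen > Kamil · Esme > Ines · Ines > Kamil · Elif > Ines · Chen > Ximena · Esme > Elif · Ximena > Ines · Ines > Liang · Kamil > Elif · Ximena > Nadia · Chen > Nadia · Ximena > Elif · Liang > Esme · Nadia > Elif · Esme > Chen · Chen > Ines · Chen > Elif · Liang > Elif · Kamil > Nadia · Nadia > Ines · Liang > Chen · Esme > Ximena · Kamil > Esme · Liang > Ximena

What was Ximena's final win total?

Ximena's results: beat Nadia, Ines, Elif; lost to Chen, Kamil, Liang, Esme.
That is 3 wins.

3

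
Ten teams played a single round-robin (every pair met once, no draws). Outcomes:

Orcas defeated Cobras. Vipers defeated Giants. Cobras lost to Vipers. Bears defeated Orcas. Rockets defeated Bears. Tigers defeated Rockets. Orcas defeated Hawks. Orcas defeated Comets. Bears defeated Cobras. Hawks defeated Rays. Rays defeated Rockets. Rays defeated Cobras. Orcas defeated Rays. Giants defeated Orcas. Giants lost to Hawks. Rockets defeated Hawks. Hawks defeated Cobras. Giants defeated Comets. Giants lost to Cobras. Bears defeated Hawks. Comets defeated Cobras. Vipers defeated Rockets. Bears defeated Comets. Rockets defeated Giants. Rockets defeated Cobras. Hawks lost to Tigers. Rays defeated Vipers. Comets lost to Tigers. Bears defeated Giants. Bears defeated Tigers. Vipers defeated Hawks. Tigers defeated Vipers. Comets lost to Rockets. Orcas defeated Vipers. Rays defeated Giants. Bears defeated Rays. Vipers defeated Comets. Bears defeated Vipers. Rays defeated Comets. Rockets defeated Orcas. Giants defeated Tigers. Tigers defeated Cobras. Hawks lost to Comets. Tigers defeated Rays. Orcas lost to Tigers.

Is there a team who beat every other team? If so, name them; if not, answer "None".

Highest win total is Bears with 8 (out of 9 possible).
Bears lost to Rockets, so no team went undefeated.

None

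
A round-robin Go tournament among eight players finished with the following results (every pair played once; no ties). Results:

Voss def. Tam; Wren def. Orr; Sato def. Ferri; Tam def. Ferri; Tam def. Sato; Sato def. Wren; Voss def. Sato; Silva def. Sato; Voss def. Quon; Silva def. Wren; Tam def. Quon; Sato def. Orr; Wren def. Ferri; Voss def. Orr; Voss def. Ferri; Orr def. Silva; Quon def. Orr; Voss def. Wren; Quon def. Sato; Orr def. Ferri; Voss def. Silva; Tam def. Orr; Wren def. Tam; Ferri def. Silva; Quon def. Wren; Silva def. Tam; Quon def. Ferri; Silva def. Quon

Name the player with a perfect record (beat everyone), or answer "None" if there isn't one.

Voss has 7 wins out of 7 opponents — a perfect record.

Voss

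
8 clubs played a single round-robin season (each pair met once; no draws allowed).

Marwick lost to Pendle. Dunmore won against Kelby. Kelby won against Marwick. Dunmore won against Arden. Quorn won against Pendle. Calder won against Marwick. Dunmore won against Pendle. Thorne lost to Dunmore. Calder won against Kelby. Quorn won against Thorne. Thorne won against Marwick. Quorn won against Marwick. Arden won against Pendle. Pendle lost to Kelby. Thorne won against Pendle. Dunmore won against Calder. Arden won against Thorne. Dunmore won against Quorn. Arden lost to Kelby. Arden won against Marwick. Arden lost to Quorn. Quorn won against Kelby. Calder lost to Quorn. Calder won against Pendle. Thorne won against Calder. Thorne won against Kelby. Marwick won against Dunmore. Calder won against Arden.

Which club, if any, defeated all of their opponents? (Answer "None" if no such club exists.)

Highest win total is Quorn with 6 (out of 7 possible).
Quorn lost to Dunmore, so no club went undefeated.

None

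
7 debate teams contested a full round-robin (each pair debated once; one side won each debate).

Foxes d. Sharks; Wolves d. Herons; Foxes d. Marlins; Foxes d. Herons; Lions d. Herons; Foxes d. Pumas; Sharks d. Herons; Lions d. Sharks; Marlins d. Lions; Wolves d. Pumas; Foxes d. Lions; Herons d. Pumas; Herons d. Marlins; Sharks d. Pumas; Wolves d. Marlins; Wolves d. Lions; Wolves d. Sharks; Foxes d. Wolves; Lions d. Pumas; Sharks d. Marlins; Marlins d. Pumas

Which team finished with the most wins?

Foxes

Win totals: Sharks 3, Pumas 0, Marlins 2, Lions 3, Foxes 6, Wolves 5, Herons 2.
Foxes leads with 6 wins (next highest: 5).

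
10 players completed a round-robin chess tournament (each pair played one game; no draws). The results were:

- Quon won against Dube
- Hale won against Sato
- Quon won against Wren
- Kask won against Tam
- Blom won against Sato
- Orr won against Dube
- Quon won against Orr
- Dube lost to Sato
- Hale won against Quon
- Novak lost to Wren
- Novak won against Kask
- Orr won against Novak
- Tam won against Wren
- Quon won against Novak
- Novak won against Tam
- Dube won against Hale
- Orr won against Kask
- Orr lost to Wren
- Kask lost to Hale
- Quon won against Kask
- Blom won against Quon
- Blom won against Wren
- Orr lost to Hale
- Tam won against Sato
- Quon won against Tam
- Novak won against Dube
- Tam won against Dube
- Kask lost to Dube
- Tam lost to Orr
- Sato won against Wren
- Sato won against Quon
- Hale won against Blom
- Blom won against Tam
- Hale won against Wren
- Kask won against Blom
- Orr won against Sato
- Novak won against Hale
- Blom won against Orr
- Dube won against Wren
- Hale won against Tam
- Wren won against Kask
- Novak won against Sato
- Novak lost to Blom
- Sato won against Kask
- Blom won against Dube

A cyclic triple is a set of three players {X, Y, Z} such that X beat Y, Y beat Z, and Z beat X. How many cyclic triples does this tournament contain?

Win totals: Orr 5, Novak 5, Hale 7, Blom 7, Quon 6, Dube 3, Sato 4, Wren 3, Kask 2, Tam 3.
A player with w wins dominates both others in C(w,2) triples; summing gives 10 + 10 + 21 + 21 + 15 + 3 + 6 + 3 + 1 + 3 = 93 transitive triples.
Total triples C(10,3) = 120, so cyclic triples = 120 − 93 = 27.

27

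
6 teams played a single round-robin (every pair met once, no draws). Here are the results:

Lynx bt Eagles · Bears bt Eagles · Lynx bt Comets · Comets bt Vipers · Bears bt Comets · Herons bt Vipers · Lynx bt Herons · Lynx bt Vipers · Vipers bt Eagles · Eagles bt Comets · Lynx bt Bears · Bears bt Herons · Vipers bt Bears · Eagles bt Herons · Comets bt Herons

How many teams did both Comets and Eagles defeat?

1

Comets beat: Vipers, Herons.
Eagles beat: Comets, Herons.
Both beat: Herons — 1.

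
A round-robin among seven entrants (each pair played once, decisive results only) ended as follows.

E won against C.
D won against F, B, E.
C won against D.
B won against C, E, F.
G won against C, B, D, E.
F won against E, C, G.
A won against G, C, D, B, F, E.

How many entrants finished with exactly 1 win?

2

Win totals: A 6, B 3, C 1, D 3, E 1, F 3, G 4.
Exactly 1: C, E — 2 entrants.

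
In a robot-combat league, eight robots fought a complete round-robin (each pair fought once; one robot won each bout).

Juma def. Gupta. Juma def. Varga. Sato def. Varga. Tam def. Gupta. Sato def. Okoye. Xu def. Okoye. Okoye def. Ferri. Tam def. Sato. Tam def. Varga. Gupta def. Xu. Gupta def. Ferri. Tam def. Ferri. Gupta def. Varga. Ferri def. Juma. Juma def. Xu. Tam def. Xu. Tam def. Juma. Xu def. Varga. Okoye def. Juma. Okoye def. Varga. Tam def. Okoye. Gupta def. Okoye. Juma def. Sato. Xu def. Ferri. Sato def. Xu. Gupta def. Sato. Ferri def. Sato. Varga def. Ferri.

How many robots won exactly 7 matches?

1

Win totals: Xu 3, Gupta 5, Sato 3, Tam 7, Varga 1, Juma 4, Okoye 3, Ferri 2.
Exactly 7: Tam — 1 robot.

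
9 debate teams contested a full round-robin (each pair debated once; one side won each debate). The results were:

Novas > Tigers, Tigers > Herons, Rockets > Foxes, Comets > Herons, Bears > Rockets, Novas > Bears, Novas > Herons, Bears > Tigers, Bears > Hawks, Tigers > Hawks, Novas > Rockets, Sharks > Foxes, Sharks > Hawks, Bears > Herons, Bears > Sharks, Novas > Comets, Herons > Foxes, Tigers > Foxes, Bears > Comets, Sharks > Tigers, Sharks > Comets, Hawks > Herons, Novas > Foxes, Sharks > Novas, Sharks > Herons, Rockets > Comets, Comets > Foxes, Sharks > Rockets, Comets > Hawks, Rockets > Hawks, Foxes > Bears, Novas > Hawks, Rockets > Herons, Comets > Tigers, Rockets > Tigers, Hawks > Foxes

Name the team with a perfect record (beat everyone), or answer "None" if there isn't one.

Highest win total is Sharks with 7 (out of 8 possible).
Sharks lost to Bears, so no team went undefeated.

None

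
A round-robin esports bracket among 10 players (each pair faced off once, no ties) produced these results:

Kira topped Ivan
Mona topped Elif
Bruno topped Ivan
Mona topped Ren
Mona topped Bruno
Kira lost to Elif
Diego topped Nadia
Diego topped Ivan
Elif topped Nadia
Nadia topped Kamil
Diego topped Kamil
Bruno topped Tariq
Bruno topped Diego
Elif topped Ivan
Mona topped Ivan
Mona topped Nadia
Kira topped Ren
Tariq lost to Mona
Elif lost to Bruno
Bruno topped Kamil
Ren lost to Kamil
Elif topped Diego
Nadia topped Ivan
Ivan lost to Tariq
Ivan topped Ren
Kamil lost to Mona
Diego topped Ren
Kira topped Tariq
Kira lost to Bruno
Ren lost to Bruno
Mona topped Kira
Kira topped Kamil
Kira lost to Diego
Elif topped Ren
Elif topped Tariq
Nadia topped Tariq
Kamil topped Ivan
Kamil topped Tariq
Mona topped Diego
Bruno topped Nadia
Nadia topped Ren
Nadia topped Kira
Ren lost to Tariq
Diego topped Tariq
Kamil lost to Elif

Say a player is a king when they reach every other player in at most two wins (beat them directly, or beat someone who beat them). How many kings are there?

1

Ivan cannot reach Tariq, Diego, Elif, Nadia, Kira, Mona, Bruno, Kamil in two steps.
Tariq cannot reach Diego, Elif, Nadia, Kira, Mona, Bruno, Kamil in two steps.
Diego cannot reach Elif, Mona, Bruno in two steps.
Elif cannot reach Mona, Bruno in two steps.
Nadia cannot reach Diego, Elif, Mona, Bruno in two steps.
Kira cannot reach Diego, Elif, Nadia, Mona, Bruno in two steps.
Ren cannot reach Ivan, Tariq, Diego, Elif, Nadia, Kira, Mona, Bruno, Kamil in two steps.
Mona reaches everyone (king).
Bruno cannot reach Mona in two steps.
Kamil cannot reach Diego, Elif, Nadia, Kira, Mona, Bruno in two steps.
Kings: Mona — 1.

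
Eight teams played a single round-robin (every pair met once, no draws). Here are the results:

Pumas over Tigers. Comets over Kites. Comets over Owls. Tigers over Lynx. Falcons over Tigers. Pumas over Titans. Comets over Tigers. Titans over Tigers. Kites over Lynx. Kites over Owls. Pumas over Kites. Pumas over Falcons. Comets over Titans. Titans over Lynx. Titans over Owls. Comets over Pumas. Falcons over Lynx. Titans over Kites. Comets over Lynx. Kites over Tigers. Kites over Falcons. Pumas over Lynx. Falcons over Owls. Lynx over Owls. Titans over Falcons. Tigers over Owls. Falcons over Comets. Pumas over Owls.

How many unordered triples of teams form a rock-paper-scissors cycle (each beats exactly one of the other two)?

3

Win totals: Lynx 1, Pumas 6, Falcons 4, Tigers 2, Comets 6, Owls 0, Titans 5, Kites 4.
A team with w wins dominates both others in C(w,2) triples; summing gives 0 + 15 + 6 + 1 + 15 + 0 + 10 + 6 = 53 transitive triples.
Total triples C(8,3) = 56, so cyclic triples = 56 − 53 = 3.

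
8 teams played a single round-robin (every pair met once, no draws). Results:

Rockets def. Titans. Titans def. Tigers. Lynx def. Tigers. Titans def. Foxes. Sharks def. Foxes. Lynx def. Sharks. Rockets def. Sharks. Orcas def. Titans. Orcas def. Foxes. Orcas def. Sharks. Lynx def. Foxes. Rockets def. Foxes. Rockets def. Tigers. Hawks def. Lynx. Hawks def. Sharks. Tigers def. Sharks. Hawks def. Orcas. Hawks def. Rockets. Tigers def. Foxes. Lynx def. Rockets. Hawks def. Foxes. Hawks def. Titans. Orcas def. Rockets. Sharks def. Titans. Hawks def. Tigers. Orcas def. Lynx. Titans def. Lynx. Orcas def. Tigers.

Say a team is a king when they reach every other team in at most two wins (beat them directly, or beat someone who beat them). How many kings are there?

1

Orcas cannot reach Hawks in two steps.
Hawks reaches everyone (king).
Tigers cannot reach Orcas, Hawks, Rockets, Lynx in two steps.
Sharks cannot reach Orcas, Hawks, Rockets in two steps.
Foxes cannot reach Orcas, Hawks, Tigers, Sharks, Rockets, Titans, Lynx in two steps.
Rockets cannot reach Orcas, Hawks in two steps.
Titans cannot reach Orcas, Hawks in two steps.
Lynx cannot reach Orcas, Hawks in two steps.
Kings: Hawks — 1.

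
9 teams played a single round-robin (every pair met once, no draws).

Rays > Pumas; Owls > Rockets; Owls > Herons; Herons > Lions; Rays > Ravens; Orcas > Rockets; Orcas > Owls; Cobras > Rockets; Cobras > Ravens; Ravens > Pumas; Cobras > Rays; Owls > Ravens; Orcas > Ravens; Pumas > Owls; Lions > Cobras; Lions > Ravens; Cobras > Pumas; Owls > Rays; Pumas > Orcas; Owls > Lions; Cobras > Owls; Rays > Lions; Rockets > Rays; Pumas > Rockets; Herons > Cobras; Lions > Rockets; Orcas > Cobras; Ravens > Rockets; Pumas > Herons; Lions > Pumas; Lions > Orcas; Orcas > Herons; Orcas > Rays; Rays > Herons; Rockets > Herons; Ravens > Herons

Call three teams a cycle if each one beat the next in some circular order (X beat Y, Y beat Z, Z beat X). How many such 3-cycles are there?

Win totals: Owls 5, Orcas 6, Herons 2, Ravens 3, Pumas 4, Lions 5, Rays 4, Cobras 5, Rockets 2.
A team with w wins dominates both others in C(w,2) triples; summing gives 10 + 15 + 1 + 3 + 6 + 10 + 6 + 10 + 1 = 62 transitive triples.
Total triples C(9,3) = 84, so cyclic triples = 84 − 62 = 22.

22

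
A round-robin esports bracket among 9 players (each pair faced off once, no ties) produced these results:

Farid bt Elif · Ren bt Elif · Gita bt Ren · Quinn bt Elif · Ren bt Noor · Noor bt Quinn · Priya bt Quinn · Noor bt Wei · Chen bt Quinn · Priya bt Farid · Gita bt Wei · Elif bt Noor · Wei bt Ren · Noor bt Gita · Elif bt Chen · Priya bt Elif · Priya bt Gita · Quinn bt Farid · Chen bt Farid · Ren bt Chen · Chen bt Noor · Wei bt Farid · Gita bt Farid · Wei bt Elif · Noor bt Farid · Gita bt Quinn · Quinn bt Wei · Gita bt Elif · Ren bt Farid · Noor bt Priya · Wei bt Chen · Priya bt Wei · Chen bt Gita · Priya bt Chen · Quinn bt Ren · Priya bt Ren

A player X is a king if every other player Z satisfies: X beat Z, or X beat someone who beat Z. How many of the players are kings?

Wei cannot reach Priya in two steps.
Quinn cannot reach Gita, Priya in two steps.
Ren reaches everyone (king).
Farid cannot reach Wei, Quinn, Ren, Gita, Priya in two steps.
Chen reaches everyone (king).
Gita cannot reach Priya in two steps.
Noor reaches everyone (king).
Elif cannot reach Ren in two steps.
Priya reaches everyone (king).
Kings: Ren, Chen, Noor, Priya — 4.

4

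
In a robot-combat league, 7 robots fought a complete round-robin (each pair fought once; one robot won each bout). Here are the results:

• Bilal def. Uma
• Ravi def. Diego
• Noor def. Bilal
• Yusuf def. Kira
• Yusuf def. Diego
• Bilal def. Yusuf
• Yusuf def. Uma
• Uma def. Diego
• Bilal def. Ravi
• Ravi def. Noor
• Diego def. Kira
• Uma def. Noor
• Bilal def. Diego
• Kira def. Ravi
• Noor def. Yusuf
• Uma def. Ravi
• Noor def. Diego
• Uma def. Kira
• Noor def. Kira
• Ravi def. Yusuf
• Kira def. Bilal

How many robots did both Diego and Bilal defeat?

Diego beat: Kira.
Bilal beat: Ravi, Yusuf, Uma, Diego.
No one was beaten by both.

0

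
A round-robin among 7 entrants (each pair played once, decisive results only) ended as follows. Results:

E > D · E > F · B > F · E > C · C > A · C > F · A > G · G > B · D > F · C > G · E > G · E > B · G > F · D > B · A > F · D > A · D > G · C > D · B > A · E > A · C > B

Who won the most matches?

E

Win totals: A 2, B 2, C 5, D 4, E 6, F 0, G 2.
E leads with 6 wins (next highest: 5).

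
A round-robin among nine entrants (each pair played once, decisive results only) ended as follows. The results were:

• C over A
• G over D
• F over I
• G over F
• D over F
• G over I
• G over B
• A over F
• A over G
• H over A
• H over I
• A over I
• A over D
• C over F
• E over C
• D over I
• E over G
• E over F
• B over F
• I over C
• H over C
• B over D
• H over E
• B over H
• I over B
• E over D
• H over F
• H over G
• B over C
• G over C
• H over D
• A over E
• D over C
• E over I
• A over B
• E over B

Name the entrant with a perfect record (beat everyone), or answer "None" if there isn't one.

None

Highest win total is H with 7 (out of 8 possible).
H lost to B, so no entrant went undefeated.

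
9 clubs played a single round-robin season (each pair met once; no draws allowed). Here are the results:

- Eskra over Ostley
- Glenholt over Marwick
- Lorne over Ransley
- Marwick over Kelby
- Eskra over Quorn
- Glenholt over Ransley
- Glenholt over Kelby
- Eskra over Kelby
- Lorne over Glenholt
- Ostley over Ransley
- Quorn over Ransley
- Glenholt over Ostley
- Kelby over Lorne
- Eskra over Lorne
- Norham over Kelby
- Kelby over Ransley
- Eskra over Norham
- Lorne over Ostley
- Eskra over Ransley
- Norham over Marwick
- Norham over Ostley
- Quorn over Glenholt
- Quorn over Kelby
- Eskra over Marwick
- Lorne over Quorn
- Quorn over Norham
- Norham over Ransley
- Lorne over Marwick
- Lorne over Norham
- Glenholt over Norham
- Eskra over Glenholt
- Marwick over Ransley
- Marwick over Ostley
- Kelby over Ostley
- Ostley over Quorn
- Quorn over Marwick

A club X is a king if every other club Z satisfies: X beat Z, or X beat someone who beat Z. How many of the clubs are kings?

Marwick cannot reach Eskra, Glenholt, Norham in two steps.
Ostley cannot reach Eskra, Lorne in two steps.
Quorn cannot reach Eskra in two steps.
Eskra reaches everyone (king).
Ransley cannot reach Marwick, Ostley, Quorn, Eskra, Kelby, Glenholt, Lorne, Norham in two steps.
Kelby cannot reach Eskra in two steps.
Glenholt cannot reach Eskra in two steps.
Lorne cannot reach Eskra in two steps.
Norham cannot reach Eskra, Glenholt in two steps.
Kings: Eskra — 1.

1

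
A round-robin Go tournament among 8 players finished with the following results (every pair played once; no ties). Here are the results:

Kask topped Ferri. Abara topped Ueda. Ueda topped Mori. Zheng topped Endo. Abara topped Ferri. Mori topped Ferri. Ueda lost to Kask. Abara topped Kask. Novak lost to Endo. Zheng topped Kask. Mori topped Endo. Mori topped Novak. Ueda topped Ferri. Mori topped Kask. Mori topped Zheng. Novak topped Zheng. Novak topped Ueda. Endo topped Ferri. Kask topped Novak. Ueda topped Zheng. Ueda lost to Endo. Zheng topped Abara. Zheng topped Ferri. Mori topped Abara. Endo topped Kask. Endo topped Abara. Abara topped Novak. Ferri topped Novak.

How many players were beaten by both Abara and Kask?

Abara beat: Ueda, Kask, Novak, Ferri.
Kask beat: Ueda, Novak, Ferri.
Both beat: Ueda, Novak, Ferri — 3.

3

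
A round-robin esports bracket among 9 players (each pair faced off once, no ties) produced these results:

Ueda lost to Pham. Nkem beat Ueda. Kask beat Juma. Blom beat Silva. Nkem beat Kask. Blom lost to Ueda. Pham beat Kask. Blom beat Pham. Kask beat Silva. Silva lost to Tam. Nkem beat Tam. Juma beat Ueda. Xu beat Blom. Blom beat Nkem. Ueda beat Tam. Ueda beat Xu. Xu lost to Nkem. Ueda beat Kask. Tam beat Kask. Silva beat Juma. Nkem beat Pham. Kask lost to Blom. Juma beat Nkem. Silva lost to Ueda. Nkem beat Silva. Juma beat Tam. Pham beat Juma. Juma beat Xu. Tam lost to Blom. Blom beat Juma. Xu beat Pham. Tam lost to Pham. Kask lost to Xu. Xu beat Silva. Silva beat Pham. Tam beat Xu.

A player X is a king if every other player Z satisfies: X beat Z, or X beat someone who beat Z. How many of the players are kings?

6

Juma reaches everyone (king).
Ueda reaches everyone (king).
Kask cannot reach Blom in two steps.
Nkem reaches everyone (king).
Silva cannot reach Blom in two steps.
Blom reaches everyone (king).
Tam cannot reach Ueda, Nkem in two steps.
Pham reaches everyone (king).
Xu reaches everyone (king).
Kings: Juma, Ueda, Nkem, Blom, Pham, Xu — 6.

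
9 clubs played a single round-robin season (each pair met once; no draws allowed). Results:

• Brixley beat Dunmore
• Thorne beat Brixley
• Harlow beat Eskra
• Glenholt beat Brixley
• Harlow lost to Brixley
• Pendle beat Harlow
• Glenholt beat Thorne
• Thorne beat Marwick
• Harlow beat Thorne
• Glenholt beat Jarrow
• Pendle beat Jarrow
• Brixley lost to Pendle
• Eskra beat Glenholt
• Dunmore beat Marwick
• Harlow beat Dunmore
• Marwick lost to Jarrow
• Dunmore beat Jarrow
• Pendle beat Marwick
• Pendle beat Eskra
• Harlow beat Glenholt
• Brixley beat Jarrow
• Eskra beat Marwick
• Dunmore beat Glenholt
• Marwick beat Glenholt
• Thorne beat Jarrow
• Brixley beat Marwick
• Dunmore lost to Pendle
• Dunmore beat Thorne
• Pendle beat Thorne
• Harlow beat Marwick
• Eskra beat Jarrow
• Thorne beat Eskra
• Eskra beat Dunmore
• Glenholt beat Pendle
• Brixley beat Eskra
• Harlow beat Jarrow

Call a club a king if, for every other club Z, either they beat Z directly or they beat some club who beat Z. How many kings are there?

3

Marwick cannot reach Dunmore, Harlow, Eskra in two steps.
Dunmore cannot reach Harlow in two steps.
Thorne cannot reach Pendle in two steps.
Pendle reaches everyone (king).
Glenholt reaches everyone (king).
Harlow reaches everyone (king).
Eskra cannot reach Harlow in two steps.
Brixley cannot reach Pendle in two steps.
Jarrow cannot reach Dunmore, Thorne, Pendle, Harlow, Eskra, Brixley in two steps.
Kings: Pendle, Glenholt, Harlow — 3.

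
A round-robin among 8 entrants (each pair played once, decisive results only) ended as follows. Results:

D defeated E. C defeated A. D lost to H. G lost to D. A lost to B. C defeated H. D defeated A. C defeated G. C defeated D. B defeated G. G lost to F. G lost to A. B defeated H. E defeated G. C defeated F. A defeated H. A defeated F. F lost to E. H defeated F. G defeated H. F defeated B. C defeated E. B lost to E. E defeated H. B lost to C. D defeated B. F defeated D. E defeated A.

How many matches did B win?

3

B's results: beat A, G, H; lost to C, D, E, F.
That is 3 wins.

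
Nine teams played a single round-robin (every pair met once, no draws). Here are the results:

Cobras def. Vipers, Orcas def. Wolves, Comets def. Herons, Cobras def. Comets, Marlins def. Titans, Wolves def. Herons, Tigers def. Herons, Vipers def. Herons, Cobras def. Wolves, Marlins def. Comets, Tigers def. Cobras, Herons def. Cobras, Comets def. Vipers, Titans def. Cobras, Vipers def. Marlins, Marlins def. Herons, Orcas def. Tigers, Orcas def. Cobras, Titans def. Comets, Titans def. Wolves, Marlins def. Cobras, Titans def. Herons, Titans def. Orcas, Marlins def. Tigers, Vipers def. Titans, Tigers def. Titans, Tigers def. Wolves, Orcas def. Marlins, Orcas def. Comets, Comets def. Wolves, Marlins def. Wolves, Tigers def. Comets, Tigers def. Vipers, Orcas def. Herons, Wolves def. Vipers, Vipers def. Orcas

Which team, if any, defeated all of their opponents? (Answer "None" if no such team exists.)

Highest win total is Tigers with 6 (out of 8 possible).
Tigers lost to Orcas, Marlins, so no team went undefeated.

None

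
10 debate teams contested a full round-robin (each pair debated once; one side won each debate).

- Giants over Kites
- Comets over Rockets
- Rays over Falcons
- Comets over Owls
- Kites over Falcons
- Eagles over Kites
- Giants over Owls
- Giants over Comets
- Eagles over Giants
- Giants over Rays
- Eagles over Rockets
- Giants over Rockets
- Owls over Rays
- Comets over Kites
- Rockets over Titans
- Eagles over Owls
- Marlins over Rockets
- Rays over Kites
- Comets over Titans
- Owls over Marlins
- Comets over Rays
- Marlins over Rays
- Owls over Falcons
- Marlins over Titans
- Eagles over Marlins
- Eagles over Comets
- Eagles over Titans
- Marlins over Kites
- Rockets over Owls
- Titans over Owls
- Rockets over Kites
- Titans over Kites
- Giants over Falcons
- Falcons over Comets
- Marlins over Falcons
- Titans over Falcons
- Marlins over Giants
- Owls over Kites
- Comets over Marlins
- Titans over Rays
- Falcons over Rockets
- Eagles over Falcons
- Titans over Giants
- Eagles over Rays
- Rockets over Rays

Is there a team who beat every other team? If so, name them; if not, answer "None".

Eagles has 9 wins out of 9 opponents — a perfect record.

Eagles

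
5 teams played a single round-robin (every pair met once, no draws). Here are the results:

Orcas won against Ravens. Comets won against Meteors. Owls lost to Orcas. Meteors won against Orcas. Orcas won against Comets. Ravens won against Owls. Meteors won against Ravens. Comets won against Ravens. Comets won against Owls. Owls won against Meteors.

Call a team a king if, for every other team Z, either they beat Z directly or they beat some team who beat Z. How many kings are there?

Ravens cannot reach Orcas, Comets in two steps.
Orcas reaches everyone (king).
Meteors reaches everyone (king).
Owls cannot reach Comets in two steps.
Comets reaches everyone (king).
Kings: Orcas, Meteors, Comets — 3.

3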